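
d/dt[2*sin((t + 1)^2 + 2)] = 4*(t + 1)*cos(t^2 + 2*t + 3)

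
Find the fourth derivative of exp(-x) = exp(-x)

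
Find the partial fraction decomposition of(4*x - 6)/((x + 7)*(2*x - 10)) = 17/(12*(x + 7)) + 7/(12*(x - 5))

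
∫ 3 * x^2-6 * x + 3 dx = x^3 - 3*x^2 + 3*x + C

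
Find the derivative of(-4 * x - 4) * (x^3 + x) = -16*x^3 - 12*x^2 - 8*x - 4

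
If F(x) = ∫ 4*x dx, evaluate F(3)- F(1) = 16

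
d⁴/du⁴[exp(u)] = exp(u)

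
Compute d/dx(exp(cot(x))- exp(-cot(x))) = -(exp(2/tan(x)) + 1)*exp(-cot(x))/sin(x)^2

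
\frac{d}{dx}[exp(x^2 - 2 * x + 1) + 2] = 2*x*exp(x^2 - 2*x + 1) - 2*exp(x^2 - 2*x + 1)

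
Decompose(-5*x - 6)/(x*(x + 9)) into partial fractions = -13/(3*(x + 9)) - 2/(3*x)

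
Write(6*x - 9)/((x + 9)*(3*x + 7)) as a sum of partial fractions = -69/(20*(3*x + 7)) + 63/(20*(x + 9))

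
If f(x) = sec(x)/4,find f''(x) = (-1 + 2/cos(x)^2)/(4*cos(x))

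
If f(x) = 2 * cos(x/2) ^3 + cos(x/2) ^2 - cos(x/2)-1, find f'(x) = 3*sin(x/2)^3 - 5*sin(x/2)/2 - sin(x)/2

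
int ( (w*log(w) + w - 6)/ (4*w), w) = (w - 6)*log(w)/4 + C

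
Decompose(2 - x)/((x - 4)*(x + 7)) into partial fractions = -9/(11*(x + 7)) - 2/(11*(x - 4))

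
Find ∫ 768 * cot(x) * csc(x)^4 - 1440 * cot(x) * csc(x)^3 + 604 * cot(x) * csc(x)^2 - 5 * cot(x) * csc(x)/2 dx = (5 - 604/sin(x) + 960/sin(x)^2 - 384/sin(x)^3)/(2*sin(x)) + C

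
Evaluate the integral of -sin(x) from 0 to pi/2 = -1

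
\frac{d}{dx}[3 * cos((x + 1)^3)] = -9*(x + 1)^2*sin(x^3 + 3*x^2 + 3*x + 1)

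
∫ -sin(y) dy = cos(y) + C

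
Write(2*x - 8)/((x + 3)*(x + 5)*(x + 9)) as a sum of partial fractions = -13/(12*(x + 9)) + 9/(4*(x + 5)) - 7/(6*(x + 3))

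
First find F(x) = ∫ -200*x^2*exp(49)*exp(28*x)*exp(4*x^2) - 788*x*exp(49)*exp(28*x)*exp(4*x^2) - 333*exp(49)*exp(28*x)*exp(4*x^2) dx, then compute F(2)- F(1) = -61*exp(121) + 36*exp(81)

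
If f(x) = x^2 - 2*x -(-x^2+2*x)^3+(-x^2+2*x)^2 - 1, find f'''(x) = 120*x^3 - 360*x^2 + 312*x - 72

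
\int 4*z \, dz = 2*z^2 + C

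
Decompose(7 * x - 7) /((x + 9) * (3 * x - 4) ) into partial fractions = 7/(31*(3*x - 4)) + 70/(31*(x + 9))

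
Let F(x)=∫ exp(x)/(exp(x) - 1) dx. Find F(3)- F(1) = -log(-1 + E) + log(-1 + exp(3))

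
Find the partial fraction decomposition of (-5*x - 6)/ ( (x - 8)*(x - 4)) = 13/(2*(x - 4)) - 23/(2*(x - 8))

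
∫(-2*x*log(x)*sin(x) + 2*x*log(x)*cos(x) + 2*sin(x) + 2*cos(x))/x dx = 2*sqrt(2)*log(x)*sin(x + pi/4) + C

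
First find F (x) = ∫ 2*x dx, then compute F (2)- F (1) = 3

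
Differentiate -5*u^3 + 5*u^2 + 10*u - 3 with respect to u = -15*u^2 + 10*u + 10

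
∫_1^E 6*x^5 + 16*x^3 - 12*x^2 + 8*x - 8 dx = -1 + (-2 + 2*E + exp(3))^2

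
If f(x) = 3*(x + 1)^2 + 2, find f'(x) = 6*x + 6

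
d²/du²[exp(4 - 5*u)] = 25*exp(4 - 5*u)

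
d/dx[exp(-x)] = -exp(-x)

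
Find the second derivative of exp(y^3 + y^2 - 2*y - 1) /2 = 9*y^4*exp(y^3 + y^2 - 2*y - 1)/2 + 6*y^3*exp(y^3 + y^2 - 2*y - 1) - 4*y^2*exp(y^3 + y^2 - 2*y - 1) - y*exp(y^3 + y^2 - 2*y - 1) + 3*exp(y^3 + y^2 - 2*y - 1)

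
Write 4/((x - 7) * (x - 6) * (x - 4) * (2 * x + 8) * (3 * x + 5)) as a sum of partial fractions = -81/(35581*(3*x + 5)) + 1/(3080*(x + 4)) + 1/(408*(x - 4)) - 1/(230*(x - 6)) + 1/(429*(x - 7))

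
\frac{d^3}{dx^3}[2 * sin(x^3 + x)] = -54*x^6*cos(x^3 + x) - 54*x^4*cos(x^3 + x) - 108*x^3*sin(x^3 + x) - 18*x^2*cos(x^3 + x) - 36*x*sin(x^3 + x) + 10*cos(x^3 + x)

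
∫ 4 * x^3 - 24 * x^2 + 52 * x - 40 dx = x^4 - 8*x^3 + 26*x^2 - 40*x + C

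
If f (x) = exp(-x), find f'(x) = -exp(-x)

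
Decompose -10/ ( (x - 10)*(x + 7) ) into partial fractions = 10/(17*(x + 7)) - 10/(17*(x - 10))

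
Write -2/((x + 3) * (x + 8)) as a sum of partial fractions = 2/(5*(x + 8)) - 2/(5*(x + 3))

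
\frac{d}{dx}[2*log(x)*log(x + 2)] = (2*x*log(x) + 2*x*log(x + 2) + 4*log(x + 2))/(x^2 + 2*x)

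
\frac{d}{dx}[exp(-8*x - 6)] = -8*exp(-8*x - 6)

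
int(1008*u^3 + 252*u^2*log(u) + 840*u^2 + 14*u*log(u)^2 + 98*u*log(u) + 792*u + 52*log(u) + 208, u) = -24*u^2 - 4*u*log(u) - 12*u + 7*(6*u^2 + u*log(u) + 3*u + 4)^2 + C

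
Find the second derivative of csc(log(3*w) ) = (-1 + cos(log(w) + log(3))/sin(log(w) + log(3)) + 2/sin(log(w) + log(3))^2)/(w^2*sin(log(w) + log(3)))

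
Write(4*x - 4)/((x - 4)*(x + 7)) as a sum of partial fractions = 32/(11*(x + 7)) + 12/(11*(x - 4))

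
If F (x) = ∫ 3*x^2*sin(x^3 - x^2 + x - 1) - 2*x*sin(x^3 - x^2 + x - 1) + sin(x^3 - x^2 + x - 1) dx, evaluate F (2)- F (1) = 1 - cos(5)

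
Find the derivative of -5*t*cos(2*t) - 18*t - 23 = 10*t*sin(2*t) - 5*cos(2*t) - 18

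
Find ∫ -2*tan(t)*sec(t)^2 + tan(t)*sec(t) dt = (1 - sec(t))*sec(t) + C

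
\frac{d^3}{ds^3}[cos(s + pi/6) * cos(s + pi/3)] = 4*cos(2*s)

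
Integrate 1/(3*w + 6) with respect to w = log(w + 2)/3 + C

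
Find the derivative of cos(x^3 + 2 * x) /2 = -(3*x^2/2 + 1)*sin(x*(x^2 + 2))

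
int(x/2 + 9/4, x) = x^2/4 + 9*x/4 + C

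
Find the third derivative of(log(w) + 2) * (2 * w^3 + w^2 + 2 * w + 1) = (12*w^3*log(w) + 46*w^3 + 2*w^2 - 2*w + 2)/w^3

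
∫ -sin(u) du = cos(u) + C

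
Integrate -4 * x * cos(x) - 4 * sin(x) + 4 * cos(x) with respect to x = (4 - 4*x)*sin(x) + C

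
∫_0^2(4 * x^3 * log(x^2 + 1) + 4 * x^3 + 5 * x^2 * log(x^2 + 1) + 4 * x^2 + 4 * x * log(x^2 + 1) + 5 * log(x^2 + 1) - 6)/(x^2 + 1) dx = -12 + 18*log(5)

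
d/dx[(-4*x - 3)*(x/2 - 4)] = 29/2 - 4*x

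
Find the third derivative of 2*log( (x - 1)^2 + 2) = (8*x^3 - 24*x^2 - 24*x + 40)/(x^6 - 6*x^5 + 21*x^4 - 44*x^3 + 63*x^2 - 54*x + 27)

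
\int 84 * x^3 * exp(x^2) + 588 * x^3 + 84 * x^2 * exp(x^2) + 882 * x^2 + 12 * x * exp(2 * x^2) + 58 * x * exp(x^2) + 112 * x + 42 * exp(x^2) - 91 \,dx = 35*x^2 + 35*x + 3*(7*x^2 + 7*x + exp(x^2) - 3)^2 + 5*exp(x^2) + C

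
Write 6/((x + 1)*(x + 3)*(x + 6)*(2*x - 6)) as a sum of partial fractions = -1/(45*(x + 6)) + 1/(12*(x + 3)) - 3/(40*(x + 1)) + 1/(72*(x - 3))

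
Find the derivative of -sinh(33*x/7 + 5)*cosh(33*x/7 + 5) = -33*cosh(66*x/7 + 10)/7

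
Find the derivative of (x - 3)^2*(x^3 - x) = 5*x^4 - 24*x^3 + 24*x^2 + 12*x - 9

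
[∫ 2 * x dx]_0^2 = 4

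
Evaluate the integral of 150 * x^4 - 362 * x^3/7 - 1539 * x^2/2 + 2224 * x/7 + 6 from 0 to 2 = -4560/7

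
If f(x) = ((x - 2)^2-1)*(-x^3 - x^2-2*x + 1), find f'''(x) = -60*x^2 + 72*x - 6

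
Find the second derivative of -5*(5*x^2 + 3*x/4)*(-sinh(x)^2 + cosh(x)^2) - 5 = -50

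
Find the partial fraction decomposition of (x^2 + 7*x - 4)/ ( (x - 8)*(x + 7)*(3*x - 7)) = -40/(119*(3*x - 7)) - 1/(105*(x + 7)) + 116/(255*(x - 8))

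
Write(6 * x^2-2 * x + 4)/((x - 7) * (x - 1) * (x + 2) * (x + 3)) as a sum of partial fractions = -8/(5*(x + 3)) + 32/(27*(x + 2)) - 1/(9*(x - 1)) + 71/(135*(x - 7))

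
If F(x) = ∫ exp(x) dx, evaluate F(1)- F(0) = -1 + E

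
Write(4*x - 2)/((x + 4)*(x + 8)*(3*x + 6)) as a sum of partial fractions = -17/(36*(x + 8)) + 3/(4*(x + 4)) - 5/(18*(x + 2))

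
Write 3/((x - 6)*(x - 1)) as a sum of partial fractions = -3/(5*(x - 1)) + 3/(5*(x - 6))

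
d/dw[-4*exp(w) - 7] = -4*exp(w)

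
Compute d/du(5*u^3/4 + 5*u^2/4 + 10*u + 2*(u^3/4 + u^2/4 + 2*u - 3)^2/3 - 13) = u^5/4 + 5*u^4/12 + 17*u^3/6 + 11*u^2/4 + 35*u/6 + 2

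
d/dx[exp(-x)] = -exp(-x)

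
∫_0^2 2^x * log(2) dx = 3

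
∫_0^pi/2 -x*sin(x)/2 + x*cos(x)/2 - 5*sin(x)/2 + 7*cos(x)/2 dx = pi/4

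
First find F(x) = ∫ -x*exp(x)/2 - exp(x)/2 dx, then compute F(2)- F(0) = -exp(2)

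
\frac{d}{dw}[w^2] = 2*w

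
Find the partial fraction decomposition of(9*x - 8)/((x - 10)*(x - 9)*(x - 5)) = 37/(20*(x - 5)) - 73/(4*(x - 9)) + 82/(5*(x - 10))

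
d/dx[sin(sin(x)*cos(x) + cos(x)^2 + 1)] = sqrt(2)*(cos(2*x - sqrt(2)*sin(2*x + pi/4)/2 - 3/2 + pi/4) + cos(2*x + sqrt(2)*sin(2*x + pi/4)/2 + pi/4 + 3/2))/2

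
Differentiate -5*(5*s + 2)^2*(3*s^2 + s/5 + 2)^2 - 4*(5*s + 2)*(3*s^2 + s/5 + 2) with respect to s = -6750*s^5 - 5250*s^4 - 7220*s^3 - 4164*s^2 - 8488*s/5 - 2288/5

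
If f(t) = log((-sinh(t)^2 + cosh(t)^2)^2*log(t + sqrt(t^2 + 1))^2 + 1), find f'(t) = 2*(t + sqrt(t^2 + 1))*log(t + sqrt(t^2 + 1))/(t^2*log(t + sqrt(t^2 + 1))^2 + t^2 + t*sqrt(t^2 + 1)*log(t + sqrt(t^2 + 1))^2 + t*sqrt(t^2 + 1) + log(t + sqrt(t^2 + 1))^2 + 1)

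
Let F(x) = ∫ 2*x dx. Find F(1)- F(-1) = 0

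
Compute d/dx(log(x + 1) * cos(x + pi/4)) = (-x*log(x + 1)*sin(x + pi/4) - log(x + 1)*sin(x + pi/4) + cos(x + pi/4))/(x + 1)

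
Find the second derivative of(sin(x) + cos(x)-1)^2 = -4*sin(2*x) + 2*sqrt(2)*sin(x + pi/4)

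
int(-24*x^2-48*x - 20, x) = -8*x^3 - 24*x^2 - 20*x + C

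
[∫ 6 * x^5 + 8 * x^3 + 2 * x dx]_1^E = -4 + (E + exp(3))^2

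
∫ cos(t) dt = sin(t) + C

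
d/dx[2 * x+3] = 2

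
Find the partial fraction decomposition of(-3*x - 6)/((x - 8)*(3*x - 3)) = 3/(7*(x - 1)) - 10/(7*(x - 8))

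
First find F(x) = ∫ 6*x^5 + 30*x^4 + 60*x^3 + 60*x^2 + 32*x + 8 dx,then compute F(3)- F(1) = 4044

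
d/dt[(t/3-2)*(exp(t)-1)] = t*exp(t)/3 - 5*exp(t)/3 - 1/3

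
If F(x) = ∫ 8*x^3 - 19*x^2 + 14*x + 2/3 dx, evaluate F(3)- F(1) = 158/3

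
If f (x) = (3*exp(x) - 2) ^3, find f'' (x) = 243*exp(3*x) - 216*exp(2*x) + 36*exp(x)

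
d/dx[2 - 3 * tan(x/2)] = -3/(2*cos(x/2)^2)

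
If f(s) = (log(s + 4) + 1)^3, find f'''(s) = (6*log(s + 4)^2 - 6*log(s + 4) - 6)/(s^3 + 12*s^2 + 48*s + 64)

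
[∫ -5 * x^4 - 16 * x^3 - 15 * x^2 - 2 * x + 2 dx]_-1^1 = -8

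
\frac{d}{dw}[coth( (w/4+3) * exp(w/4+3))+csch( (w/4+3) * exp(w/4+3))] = -(w*cosh((w/4 + 3)*exp(3)*exp(w/4)) + w + 16*cosh((w/4 + 3)*exp(3)*exp(w/4)) + 16)*exp(3)*exp(w/4)/(16*sinh((w/4 + 3)*exp(3)*exp(w/4))^2)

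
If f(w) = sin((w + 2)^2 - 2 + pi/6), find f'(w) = 2*(w + 2)*cos(w^2 + 4*w + pi/6 + 2)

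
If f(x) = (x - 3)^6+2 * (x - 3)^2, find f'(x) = 6*x^5 - 90*x^4 + 540*x^3 - 1620*x^2 + 2434*x - 1470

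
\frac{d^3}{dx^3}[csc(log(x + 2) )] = (-6*sqrt(2)*sin(log(x + 2) + pi/4)/sin(log(x + 2))^3 + 3 - cos(log(x + 2))/sin(log(x + 2)))/((x^3 + 6*x^2 + 12*x + 8)*sin(log(x + 2)))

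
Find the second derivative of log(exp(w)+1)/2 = exp(w)/(2*exp(2*w) + 4*exp(w) + 2)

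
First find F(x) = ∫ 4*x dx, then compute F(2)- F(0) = 8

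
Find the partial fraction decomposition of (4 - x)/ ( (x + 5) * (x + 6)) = -10/(x + 6) + 9/(x + 5)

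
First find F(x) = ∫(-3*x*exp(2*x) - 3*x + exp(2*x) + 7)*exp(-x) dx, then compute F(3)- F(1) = -5*exp(3) - E + 5*exp(-3) + exp(-1)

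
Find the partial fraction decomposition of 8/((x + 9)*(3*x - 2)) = 24/(29*(3*x - 2)) - 8/(29*(x + 9))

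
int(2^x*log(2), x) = 2^x + C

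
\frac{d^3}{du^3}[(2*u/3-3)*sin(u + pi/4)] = -2*u*cos(u + pi/4)/3 - 2*sin(u + pi/4) + 3*cos(u + pi/4)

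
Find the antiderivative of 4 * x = 2*x^2 + C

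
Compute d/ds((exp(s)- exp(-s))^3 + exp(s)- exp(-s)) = (3*exp(6*s) - 2*exp(4*s) - 2*exp(2*s) + 3)*exp(-3*s)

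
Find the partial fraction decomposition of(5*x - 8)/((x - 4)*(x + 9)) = 53/(13*(x + 9)) + 12/(13*(x - 4))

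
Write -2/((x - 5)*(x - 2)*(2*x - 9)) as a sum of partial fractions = 8/(5*(2*x - 9)) - 2/(15*(x - 2)) - 2/(3*(x - 5))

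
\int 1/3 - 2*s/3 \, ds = -s^2/3 + s/3 + C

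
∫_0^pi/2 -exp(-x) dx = -1 + exp(-pi/2)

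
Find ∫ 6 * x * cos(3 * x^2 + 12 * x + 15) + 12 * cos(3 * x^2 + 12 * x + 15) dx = sin(3*(x + 2)^2 + 3) + C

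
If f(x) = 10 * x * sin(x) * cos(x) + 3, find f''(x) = -20*x*sin(2*x) + 20*cos(2*x)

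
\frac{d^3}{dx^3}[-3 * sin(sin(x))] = 3*(-3*sin(x)*sin(sin(x)) + cos(x)^2*cos(sin(x)) + cos(sin(x)))*cos(x)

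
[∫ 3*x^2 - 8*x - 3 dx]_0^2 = -14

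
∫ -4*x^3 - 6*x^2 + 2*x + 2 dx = -x^4 - 2*x^3 + x^2 + 2*x + C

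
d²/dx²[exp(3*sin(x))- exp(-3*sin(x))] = 3*(-exp(6*sin(x))*sin(x) + 3*exp(6*sin(x))*cos(x)^2 - sin(x) - 3*cos(x)^2)*exp(-3*sin(x))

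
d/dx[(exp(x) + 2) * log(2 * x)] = (x*exp(x)*log(x) + x*exp(x)*log(2) + exp(x) + 2)/x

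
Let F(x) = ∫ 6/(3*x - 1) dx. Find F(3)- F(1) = 4*log(2)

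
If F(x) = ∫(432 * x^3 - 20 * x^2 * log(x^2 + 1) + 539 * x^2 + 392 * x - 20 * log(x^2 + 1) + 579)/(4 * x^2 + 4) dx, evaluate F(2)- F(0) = 1011/2 - 15*log(5)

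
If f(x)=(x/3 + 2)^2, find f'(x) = 2*x/9 + 4/3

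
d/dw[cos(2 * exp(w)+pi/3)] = -2*exp(w)*sin(2*exp(w) + pi/3)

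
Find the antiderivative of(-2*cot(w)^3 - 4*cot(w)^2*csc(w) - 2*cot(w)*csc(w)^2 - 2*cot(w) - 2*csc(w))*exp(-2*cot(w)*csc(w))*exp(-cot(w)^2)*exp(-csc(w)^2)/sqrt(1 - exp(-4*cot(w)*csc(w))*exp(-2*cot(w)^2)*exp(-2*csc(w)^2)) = asec(exp((cot(w) + csc(w))^2)) + C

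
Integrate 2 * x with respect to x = x^2 + C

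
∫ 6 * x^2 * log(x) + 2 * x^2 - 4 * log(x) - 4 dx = 2*x*(x^2 - 2)*log(x) + C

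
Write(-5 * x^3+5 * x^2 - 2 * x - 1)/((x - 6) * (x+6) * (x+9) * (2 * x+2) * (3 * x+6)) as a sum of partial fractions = 581/(2160*(x + 9)) - 1271/(4320*(x + 6)) + 3/(64*(x + 2)) - 11/(1680*(x + 1)) - 913/(60480*(x - 6))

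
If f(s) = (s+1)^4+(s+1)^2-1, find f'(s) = 4*s^3 + 12*s^2 + 14*s + 6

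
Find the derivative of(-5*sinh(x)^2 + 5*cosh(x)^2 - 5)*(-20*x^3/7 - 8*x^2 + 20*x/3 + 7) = 0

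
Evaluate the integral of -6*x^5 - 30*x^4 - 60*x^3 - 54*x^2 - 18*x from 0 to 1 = -49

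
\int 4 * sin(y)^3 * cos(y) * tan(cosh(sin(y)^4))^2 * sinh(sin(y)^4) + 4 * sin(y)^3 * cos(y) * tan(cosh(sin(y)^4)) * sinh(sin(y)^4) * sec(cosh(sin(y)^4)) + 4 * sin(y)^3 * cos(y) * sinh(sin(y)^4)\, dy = tan(cosh(sin(y)^4)) + sec(cosh(sin(y)^4)) + C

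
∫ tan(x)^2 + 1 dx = tan(x) + C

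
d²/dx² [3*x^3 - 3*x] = 18*x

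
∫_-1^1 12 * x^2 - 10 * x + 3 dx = 14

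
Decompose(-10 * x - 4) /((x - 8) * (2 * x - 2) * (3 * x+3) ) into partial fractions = 1/(18*(x + 1)) + 1/(6*(x - 1)) - 2/(9*(x - 8))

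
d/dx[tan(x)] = cos(x)^(-2)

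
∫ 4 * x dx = 2*x^2 + C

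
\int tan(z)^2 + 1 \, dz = tan(z) + C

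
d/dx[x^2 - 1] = 2*x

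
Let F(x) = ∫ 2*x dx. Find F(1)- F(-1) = 0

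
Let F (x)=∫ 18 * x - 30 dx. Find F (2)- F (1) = -3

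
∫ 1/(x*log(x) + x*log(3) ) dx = log(log(3*x)) + C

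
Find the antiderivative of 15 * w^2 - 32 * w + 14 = 5*w^3 - 16*w^2 + 14*w + C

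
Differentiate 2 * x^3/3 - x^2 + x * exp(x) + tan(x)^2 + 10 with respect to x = 2*x^2 + x*exp(x) - 2*x + exp(x) + 2*sin(x)/cos(x)^3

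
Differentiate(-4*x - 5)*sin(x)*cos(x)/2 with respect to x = -2*x*cos(2*x) - sin(2*x) - 5*cos(2*x)/2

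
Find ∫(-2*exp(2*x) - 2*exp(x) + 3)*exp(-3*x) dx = (2*exp(2*x) + exp(x) - 1)*exp(-3*x) + C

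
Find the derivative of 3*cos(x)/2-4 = -3*sin(x)/2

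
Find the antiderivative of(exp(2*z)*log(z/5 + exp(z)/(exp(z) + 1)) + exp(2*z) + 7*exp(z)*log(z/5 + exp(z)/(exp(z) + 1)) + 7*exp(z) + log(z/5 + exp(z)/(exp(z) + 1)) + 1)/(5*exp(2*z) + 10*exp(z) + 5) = (z*(exp(z) + 1) + 5*exp(z))*log((z*(exp(z) + 1) + 5*exp(z))/(5*(exp(z) + 1)))/(5*(exp(z) + 1)) + C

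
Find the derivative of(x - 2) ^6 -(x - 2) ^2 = 6*x^5 - 60*x^4 + 240*x^3 - 480*x^2 + 478*x - 188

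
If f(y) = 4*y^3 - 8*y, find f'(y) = 12*y^2 - 8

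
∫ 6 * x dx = 3*x^2 + C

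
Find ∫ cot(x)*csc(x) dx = -csc(x) + C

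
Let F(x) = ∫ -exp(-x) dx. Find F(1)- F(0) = -1 + exp(-1)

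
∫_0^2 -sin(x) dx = -1 + cos(2)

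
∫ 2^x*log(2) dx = 2^x + C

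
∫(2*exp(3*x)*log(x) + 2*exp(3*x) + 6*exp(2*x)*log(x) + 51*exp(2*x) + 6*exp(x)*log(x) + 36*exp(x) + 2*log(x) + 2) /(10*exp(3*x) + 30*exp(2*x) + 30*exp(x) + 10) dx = x*log(x)/5 + 3/(4*cosh(x/2)^2) + 15*exp(2*x)/(4*(exp(x) + 1)^2) + C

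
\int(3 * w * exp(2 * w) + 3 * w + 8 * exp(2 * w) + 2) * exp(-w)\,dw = 2*(3*w + 5)*sinh(w) + C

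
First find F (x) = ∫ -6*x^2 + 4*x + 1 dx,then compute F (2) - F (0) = -6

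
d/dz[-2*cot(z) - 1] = 2/sin(z)^2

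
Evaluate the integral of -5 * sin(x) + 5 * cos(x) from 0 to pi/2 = 0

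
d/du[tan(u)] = cos(u)^(-2)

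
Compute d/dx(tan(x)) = cos(x)^(-2)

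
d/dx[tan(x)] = cos(x)^(-2)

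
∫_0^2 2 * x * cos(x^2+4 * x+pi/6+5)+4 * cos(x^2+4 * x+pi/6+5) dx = sin(pi/6 + 17) - sin(pi/6 + 5)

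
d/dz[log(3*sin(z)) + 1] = 1/tan(z)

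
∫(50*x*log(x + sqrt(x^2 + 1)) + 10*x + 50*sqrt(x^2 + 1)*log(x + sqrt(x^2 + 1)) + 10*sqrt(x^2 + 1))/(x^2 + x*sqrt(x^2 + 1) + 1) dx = 5*(5*log(x + sqrt(x^2 + 1)) + 2)*log(x + sqrt(x^2 + 1)) + C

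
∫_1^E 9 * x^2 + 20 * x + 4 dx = -9 + (-2 + 3*E)*(2 + E)^2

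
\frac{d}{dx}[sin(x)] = cos(x)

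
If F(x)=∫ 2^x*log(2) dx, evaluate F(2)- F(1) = 2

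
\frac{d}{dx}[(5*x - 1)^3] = 375*x^2 - 150*x + 15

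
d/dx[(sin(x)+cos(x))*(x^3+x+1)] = -x^3*sin(x) + x^3*cos(x) + 3*x^2*sin(x) + 3*x^2*cos(x) - x*sin(x) + x*cos(x) + 2*cos(x)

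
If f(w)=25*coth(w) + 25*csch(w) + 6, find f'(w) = -25*(cosh(w) + 1)/sinh(w)^2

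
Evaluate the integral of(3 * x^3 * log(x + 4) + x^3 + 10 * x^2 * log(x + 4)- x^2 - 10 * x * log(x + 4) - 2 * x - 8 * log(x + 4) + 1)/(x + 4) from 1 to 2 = log(5) + log(6)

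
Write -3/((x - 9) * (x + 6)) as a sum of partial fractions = 1/(5*(x + 6)) - 1/(5*(x - 9))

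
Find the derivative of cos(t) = -sin(t)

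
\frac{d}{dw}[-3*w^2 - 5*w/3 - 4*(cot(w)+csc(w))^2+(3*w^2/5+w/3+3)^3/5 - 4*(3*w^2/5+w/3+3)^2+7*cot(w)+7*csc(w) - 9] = 162*w^5/625 + 9*w^4/25 - 376*w^3/125 - 589*w^2/225 - 6482*w/225 - 118/15 - 8/sin(w) - 7*cos(w)/sin(w)^2 - 7/sin(w)^2 + 16*cos(w)/sin(w)^3 + 16/sin(w)^3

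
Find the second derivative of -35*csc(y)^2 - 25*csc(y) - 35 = 5*(5 + 28/sin(y) - 10/sin(y)^2 - 42/sin(y)^3)/sin(y)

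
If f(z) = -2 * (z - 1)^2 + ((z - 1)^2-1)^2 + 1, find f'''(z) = 24*z - 24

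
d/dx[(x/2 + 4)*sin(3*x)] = 3*x*cos(3*x)/2 + sin(3*x)/2 + 12*cos(3*x)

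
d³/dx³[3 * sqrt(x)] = 9/(8*x^(5/2))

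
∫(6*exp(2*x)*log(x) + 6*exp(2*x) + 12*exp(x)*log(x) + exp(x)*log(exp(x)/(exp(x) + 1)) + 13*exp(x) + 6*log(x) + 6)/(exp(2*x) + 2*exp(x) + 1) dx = ((x - log(exp(x) + 1))*exp(x) + 2*(3*x*log(x) + 2)*(exp(x) + 1))/(exp(x) + 1) + C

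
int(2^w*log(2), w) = 2^w + C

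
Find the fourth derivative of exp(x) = exp(x)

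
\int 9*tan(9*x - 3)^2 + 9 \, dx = tan(9*x - 3) + C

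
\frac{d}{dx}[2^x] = 2^x*log(2)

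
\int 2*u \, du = u^2 + C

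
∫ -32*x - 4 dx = -16*x^2 - 4*x + C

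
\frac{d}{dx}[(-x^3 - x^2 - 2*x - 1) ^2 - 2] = 6*x^5 + 10*x^4 + 20*x^3 + 18*x^2 + 12*x + 4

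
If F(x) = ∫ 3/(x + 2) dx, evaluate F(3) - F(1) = -3*log(3) + 3*log(5)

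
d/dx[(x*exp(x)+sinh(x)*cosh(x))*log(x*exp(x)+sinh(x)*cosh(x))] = x*exp(x)*log(x*exp(x) + sinh(2*x)/2) + x*exp(x) + exp(x)*log(x*exp(x) + sinh(2*x)/2) + exp(x) + log(x*exp(x) + sinh(2*x)/2)*cosh(2*x) + cosh(2*x)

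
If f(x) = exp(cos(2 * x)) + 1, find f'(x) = -2*exp(cos(2*x))*sin(2*x)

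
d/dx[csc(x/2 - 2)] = -cot(x/2 - 2)*csc(x/2 - 2)/2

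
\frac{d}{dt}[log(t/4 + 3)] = 1/(t + 12)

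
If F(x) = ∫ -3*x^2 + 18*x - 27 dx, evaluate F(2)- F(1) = -7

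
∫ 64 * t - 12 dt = 32*t^2 - 12*t + C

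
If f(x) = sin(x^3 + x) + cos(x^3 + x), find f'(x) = sqrt(2)*(3*x^2 + 1)*cos(x^3 + x + pi/4)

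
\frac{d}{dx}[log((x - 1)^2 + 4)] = (2*x - 2)/(x^2 - 2*x + 5)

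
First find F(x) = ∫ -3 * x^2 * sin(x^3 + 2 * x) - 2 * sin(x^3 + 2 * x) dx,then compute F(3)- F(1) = cos(33) - cos(3)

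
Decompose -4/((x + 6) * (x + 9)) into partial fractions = 4/(3*(x + 9)) - 4/(3*(x + 6))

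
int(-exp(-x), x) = exp(-x) + C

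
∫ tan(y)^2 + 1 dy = tan(y) + C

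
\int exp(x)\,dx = exp(x) + C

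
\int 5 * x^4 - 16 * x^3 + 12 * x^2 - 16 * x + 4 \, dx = x^5 - 4*x^4 + 4*x^3 - 8*x^2 + 4*x + C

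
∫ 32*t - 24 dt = 16*t^2 - 24*t + C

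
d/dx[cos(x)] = -sin(x)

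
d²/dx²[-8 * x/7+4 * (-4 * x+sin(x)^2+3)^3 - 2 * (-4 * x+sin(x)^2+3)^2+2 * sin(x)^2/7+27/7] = 384*x^2*cos(2*x) + 192*x*(1 - cos(2*x))^2 + 768*x*sin(2*x) - 256*x*cos(2*x) - 1824*x - 18*(1 - cos(2*x))^3 - 106*(1 - cos(2*x))^2 - 640*sin(2*x) + 48*sin(4*x) - 1424*cos(2*x)/7 + 1484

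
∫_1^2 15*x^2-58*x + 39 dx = -13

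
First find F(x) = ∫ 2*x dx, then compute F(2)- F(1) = 3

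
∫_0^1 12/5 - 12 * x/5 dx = 6/5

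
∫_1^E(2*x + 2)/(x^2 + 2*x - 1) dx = -log(6) + log(-6 + 3*(1 + E)^2)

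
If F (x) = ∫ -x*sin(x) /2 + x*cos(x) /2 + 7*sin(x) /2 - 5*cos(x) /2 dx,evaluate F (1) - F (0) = -5*sin(1)/2 - 5*cos(1)/2 + 3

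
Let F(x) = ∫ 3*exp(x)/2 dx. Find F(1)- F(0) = -3/2 + 3*E/2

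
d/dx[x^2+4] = 2*x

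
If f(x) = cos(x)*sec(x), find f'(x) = 0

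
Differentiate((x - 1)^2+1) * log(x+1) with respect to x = (2*x^2*log(x + 1) + x^2 - 2*x - 2*log(x + 1) + 2)/(x + 1)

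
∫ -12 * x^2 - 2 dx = -4*x^3 - 2*x + C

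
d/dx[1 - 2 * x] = -2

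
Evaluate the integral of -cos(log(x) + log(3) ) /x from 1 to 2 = -sin(log(6)) + sin(log(3))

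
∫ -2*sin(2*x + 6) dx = cos(2*x + 6) + C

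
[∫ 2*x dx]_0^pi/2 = pi^2/4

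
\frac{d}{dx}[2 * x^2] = 4*x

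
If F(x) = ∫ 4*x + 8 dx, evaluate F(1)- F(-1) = 16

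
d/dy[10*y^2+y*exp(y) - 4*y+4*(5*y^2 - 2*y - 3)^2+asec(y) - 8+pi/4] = (400*y^5*sqrt(1 - 1/y^2) - 240*y^4*sqrt(1 - 1/y^2) + y^3*sqrt(1 - 1/y^2)*exp(y) - 188*y^3*sqrt(1 - 1/y^2) + y^2*sqrt(1 - 1/y^2)*exp(y) + 44*y^2*sqrt(1 - 1/y^2) + 1)/(y^2*sqrt(1 - 1/y^2))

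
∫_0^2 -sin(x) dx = -1 + cos(2)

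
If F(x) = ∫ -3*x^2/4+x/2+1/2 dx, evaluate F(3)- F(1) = -7/2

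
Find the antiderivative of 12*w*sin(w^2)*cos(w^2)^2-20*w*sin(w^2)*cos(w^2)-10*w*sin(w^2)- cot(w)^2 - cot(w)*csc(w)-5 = -4*w - 2*cos(w^2)^3 + 5*cos(w^2)^2 + 5*cos(w^2) + cot(w) + csc(w) + C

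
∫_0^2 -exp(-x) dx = -1 + exp(-2)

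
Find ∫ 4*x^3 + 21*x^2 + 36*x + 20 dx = x^4 + 7*x^3 + 18*x^2 + 20*x + C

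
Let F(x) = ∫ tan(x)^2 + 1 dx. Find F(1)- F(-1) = 2*tan(1)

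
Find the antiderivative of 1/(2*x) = log(x)/2 + C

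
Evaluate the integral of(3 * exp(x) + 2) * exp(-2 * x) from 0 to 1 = -3*exp(-1) - exp(-2) + 4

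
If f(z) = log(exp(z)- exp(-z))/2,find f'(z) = (exp(2*z) + 1)/(2*exp(2*z) - 2)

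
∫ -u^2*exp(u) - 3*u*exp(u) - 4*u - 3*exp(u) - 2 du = -(exp(u) + 2)*(u^2 + u + 2) + C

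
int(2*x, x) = x^2 + C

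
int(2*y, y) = y^2 + C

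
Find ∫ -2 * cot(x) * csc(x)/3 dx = 2*csc(x)/3 + C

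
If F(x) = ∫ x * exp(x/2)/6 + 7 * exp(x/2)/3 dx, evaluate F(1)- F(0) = -4 + 13*exp(1/2)/3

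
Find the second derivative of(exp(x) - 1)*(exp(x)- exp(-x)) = (4*exp(3*x) - exp(2*x) + 1)*exp(-x)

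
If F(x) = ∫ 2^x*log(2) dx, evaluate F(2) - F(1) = 2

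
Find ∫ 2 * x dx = x^2 + C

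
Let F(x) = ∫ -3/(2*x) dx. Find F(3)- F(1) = -3*log(3)/2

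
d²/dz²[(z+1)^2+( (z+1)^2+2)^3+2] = 30*z^4 + 120*z^3 + 252*z^2 + 264*z + 128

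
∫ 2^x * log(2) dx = 2^x + C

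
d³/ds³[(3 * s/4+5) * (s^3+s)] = 18*s + 30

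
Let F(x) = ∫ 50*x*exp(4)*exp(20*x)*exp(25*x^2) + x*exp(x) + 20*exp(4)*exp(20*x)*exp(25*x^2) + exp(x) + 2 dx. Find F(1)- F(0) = -exp(4) + 2 + E + exp(49)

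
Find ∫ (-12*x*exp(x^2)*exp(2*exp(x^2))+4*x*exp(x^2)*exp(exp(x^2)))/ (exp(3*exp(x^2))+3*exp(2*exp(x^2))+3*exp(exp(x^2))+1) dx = 2*(exp(2*exp(x^2)) + 5*exp(exp(x^2)) + 2)/(exp(2*exp(x^2)) + 2*exp(exp(x^2)) + 1) + C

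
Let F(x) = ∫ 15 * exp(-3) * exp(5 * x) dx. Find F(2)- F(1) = -3*exp(2) + 3*exp(7)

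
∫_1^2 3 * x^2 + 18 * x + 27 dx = 61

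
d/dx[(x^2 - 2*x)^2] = 4*x^3 - 12*x^2 + 8*x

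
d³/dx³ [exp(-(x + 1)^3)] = (-27*x^6 - 162*x^5 - 405*x^4 - 486*x^3 - 243*x^2 + 21)*exp(-x^3 - 3*x^2 - 3*x - 1)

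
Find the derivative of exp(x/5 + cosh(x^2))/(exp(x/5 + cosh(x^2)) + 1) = (10*x*sinh(x^2) + 1)*exp(x/5)*exp(cosh(x^2))/(5*(exp(x/5)*exp(cosh(x^2)) + 1)^2)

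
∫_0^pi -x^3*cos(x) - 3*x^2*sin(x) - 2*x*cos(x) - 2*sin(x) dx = 0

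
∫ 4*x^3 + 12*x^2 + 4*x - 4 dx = x^4 + 4*x^3 + 2*x^2 - 4*x + C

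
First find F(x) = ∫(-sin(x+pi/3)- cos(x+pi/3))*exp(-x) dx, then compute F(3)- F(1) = exp(-3)*cos(pi/3 + 3) - exp(-1)*cos(1 + pi/3)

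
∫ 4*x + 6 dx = 2*x^2 + 6*x + C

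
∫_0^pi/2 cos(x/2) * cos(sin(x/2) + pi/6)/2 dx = -1/2 + sin(pi/6 + sqrt(2)/2)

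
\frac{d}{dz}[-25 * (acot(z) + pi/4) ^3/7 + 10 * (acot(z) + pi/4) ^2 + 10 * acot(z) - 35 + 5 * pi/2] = (1200*acot(z)^2 - 2240*acot(z) + 600*pi*acot(z) - 560*pi - 1120 + 75*pi^2)/(112*z^2 + 112)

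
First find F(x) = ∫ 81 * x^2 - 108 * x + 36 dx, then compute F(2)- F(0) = 72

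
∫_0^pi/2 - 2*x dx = -pi^2/4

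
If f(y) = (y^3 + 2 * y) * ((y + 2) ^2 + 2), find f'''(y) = 60*y^2 + 96*y + 48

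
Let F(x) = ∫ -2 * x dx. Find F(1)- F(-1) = 0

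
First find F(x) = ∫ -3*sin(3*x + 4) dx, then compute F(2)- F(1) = cos(10) - cos(7)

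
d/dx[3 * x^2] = 6*x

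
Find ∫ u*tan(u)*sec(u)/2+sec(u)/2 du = u*sec(u)/2 + C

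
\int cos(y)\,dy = sin(y) + C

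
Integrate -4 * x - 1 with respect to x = -2*x^2 - x + C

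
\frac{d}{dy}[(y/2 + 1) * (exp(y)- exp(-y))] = (y*exp(2*y) + y + 3*exp(2*y) + 1)*exp(-y)/2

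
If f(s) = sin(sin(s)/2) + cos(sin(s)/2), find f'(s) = sqrt(2)*cos(s)*cos(sin(s)/2 + pi/4)/2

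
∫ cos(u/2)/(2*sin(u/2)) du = log(sin(u/2)) + C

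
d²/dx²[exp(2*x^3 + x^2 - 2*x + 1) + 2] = 36*x^4*exp(2*x^3 + x^2 - 2*x + 1) + 24*x^3*exp(2*x^3 + x^2 - 2*x + 1) - 20*x^2*exp(2*x^3 + x^2 - 2*x + 1) + 4*x*exp(2*x^3 + x^2 - 2*x + 1) + 6*exp(2*x^3 + x^2 - 2*x + 1)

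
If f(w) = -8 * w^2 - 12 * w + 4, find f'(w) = -16*w - 12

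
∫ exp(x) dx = exp(x) + C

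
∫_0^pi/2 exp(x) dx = -1 + exp(pi/2)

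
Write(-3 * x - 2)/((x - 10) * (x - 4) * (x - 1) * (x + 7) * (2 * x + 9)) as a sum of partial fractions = -184/(27115*(2*x + 9)) + 19/(7480*(x + 7)) - 5/(2376*(x - 1)) + 7/(1683*(x - 4)) - 16/(13311*(x - 10))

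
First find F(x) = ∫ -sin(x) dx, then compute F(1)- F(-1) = 0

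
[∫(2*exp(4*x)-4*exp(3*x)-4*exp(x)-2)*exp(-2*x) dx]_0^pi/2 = -4 + (-2 - exp(-pi/2) + exp(pi/2))^2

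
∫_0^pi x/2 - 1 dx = -1 + (-1 + pi/2)^2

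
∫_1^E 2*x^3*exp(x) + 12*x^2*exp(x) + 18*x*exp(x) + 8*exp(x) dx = -16*E + 2*(1 + E)^3*exp(E)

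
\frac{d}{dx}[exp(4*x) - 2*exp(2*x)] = 4*exp(4*x) - 4*exp(2*x)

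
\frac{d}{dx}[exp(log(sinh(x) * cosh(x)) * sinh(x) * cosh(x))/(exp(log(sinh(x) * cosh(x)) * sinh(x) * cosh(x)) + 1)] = (log(sinh(2*x)/2) + 1)*exp(log(sinh(2*x)/2)*sinh(2*x)/2)*cosh(2*x)/(exp(log(sinh(2*x)/2)*sinh(2*x)/2) + 1)^2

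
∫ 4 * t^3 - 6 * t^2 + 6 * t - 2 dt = t^4 - 2*t^3 + 3*t^2 - 2*t + C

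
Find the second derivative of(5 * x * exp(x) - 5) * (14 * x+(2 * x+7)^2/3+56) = 20*x^3*exp(x)/3 + 470*x^2*exp(x)/3 + 2605*x*exp(x)/3 + 2870*exp(x)/3 - 40/3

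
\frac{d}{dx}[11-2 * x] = -2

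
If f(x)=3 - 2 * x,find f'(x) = -2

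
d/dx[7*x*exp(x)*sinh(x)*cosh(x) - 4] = 7*(x*sinh(2*x)/2 + x*cosh(2*x) + sinh(2*x)/2)*exp(x)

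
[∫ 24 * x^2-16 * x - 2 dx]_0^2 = 28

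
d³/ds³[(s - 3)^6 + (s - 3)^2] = 120*s^3 - 1080*s^2 + 3240*s - 3240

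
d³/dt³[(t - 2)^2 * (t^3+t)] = 60*t^2 - 96*t + 30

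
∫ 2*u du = u^2 + C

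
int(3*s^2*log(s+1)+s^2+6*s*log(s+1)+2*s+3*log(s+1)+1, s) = (s + 1)^3*log(s + 1) + C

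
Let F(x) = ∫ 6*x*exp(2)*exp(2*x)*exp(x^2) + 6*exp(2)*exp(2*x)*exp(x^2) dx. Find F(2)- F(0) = -3*exp(2) + 3*exp(10)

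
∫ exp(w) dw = exp(w) + C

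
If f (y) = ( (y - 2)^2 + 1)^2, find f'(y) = 4*y^3 - 24*y^2 + 52*y - 40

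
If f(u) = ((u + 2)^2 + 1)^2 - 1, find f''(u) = 12*u^2 + 48*u + 52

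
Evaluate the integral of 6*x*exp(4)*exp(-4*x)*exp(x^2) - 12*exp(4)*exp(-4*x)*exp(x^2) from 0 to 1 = -3*exp(4) + 3*E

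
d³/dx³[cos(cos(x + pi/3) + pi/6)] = -sin(x + pi/3)^3*sin(cos(x + pi/3) + pi/6) - sin(x + pi/3)*sin(cos(x + pi/3) + pi/6) - 3*sin(x + pi/3)*cos(x + pi/3)*cos(cos(x + pi/3) + pi/6)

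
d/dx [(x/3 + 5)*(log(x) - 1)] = (x*log(x) + 15)/(3*x)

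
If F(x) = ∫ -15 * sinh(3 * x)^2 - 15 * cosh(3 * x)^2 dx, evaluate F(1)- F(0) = -5*sinh(6)/2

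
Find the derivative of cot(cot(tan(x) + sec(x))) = (sin(x) + 1)/(sin((-tan(1/cos(x))*tan(tan(x)) + 1)/(tan(1/cos(x)) + tan(tan(x))))^2*sin(tan(x) + 1/cos(x))^2*cos(x)^2)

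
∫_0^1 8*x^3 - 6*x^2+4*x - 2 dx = 0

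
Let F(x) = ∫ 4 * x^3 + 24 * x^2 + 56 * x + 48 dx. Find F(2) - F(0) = 288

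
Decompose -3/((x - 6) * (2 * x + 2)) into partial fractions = 3/(14*(x + 1)) - 3/(14*(x - 6))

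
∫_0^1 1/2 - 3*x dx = -1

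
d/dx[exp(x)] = exp(x)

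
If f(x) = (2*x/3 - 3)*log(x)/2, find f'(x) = (2*x*log(x) + 2*x - 9)/(6*x)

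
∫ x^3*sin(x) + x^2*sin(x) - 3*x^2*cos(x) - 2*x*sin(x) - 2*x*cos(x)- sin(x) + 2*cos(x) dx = (-x^3 - x^2 + 2*x + 1)*cos(x) + C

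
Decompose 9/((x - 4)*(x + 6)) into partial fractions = -9/(10*(x + 6)) + 9/(10*(x - 4))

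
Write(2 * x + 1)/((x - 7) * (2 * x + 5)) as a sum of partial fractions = 8/(19*(2*x + 5)) + 15/(19*(x - 7))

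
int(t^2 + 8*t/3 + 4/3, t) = t^3/3 + 4*t^2/3 + 4*t/3 + C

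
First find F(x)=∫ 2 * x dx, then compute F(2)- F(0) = 4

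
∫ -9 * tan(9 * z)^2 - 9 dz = -tan(9*z) + C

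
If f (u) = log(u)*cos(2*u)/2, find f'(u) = (-2*u*log(u)*sin(2*u) + cos(2*u))/(2*u)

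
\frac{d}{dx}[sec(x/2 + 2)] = tan(x/2 + 2)*sec(x/2 + 2)/2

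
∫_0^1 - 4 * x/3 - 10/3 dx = -4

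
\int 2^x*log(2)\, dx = 2^x + C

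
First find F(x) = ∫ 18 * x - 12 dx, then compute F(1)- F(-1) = -24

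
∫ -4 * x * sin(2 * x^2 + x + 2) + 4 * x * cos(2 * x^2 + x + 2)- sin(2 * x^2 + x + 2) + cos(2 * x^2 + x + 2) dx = sin(2*x^2 + x + 2) + cos(2*x^2 + x + 2) + C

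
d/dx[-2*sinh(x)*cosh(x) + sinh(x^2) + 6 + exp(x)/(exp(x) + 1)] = -(-2*x*exp(2*x)*cosh(x^2) - 4*x*exp(x)*cosh(x^2) - 2*x*cosh(x^2) + 4*exp(2*x)*sinh(x)^2 + 2*exp(2*x) + 8*exp(x)*sinh(x)^2 + 3*exp(x) + 4*sinh(x)^2 + 2)/(exp(2*x) + 2*exp(x) + 1)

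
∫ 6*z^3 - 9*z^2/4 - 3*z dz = 3*z^4/2 - 3*z^3/4 - 3*z^2/2 + C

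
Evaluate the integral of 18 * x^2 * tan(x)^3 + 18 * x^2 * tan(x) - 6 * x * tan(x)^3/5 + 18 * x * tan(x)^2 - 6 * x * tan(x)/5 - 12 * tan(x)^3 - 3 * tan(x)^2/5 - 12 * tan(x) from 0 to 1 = 12*tan(1)^2/5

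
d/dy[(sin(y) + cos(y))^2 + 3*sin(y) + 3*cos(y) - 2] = 2*cos(2*y) + 3*sqrt(2)*cos(y + pi/4)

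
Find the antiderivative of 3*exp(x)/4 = 3*exp(x)/4 + C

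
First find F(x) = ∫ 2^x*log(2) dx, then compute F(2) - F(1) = 2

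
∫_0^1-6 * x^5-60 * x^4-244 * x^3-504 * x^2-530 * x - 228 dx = -735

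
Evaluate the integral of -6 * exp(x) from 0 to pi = 6 - 6*exp(pi)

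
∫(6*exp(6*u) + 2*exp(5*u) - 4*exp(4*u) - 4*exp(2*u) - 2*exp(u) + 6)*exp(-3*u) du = -8*sinh(u) + 4*sinh(3*u) + 2*cosh(2*u) + C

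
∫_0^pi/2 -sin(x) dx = -1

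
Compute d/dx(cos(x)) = -sin(x)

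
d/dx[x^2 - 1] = 2*x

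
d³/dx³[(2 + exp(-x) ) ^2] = (-4*exp(x) - 8)*exp(-2*x)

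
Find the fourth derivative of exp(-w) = exp(-w)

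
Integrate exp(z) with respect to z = exp(z) + C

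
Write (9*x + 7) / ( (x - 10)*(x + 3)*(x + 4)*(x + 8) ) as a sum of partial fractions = 13/(72*(x + 8)) - 29/(56*(x + 4)) + 4/(13*(x + 3)) + 97/(3276*(x - 10))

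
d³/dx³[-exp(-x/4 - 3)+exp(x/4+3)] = (exp(x/2 + 6) + 1)*exp(-x/4 - 3)/64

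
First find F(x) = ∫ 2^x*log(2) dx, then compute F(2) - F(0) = 3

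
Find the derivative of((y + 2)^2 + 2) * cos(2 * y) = -2*y^2*sin(2*y) - 8*y*sin(2*y) + 2*y*cos(2*y) - 12*sin(2*y) + 4*cos(2*y)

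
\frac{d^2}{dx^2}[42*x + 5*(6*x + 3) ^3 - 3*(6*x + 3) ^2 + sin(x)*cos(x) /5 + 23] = 6480*x - 2*sin(2*x)/5 + 3024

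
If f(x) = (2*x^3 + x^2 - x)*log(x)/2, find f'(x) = 3*x^2*log(x) + x^2 + x*log(x) + x/2 - log(x)/2 - 1/2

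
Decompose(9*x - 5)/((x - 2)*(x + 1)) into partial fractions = 14/(3*(x + 1)) + 13/(3*(x - 2))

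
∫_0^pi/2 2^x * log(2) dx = -1 + 2^(pi/2)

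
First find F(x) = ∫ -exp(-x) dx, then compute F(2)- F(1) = -exp(-1) + exp(-2)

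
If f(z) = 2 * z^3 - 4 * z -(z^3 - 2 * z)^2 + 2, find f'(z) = -6*z^5 + 16*z^3 + 6*z^2 - 8*z - 4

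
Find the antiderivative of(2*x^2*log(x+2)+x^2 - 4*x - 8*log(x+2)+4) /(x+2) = (x - 2)^2*log(x + 2) + C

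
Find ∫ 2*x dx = x^2 + C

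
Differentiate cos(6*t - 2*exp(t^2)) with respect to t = 2*(2*t*exp(t^2) - 3)*sin(6*t - 2*exp(t^2))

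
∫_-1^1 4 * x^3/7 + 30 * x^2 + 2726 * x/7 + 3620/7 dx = 7380/7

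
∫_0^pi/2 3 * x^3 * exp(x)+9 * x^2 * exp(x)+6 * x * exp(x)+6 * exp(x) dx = 3*(pi + pi^3/8)*exp(pi/2)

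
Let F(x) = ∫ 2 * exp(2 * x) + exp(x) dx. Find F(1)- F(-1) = -(-1 + exp(-1))*(exp(-1) + 2) + (-1 + E)*(2 + E)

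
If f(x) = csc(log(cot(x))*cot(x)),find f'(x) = (log(1/tan(x)) + 1)*cos(log(1/tan(x))/tan(x))/(sin(x)^2*sin(log(1/tan(x))/tan(x))^2)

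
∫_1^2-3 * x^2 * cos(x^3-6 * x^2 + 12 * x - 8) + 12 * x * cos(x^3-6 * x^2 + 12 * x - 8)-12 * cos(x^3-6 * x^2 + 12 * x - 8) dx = -sin(1)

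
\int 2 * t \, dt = t^2 + C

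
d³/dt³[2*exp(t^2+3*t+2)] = 16*t^3*exp(t^2 + 3*t + 2) + 72*t^2*exp(t^2 + 3*t + 2) + 132*t*exp(t^2 + 3*t + 2) + 90*exp(t^2 + 3*t + 2)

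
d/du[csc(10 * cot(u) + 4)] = 10*cot(u)^2*cot(10*cot(u) + 4)*csc(10*cot(u) + 4) + 10*cot(10*cot(u) + 4)*csc(10*cot(u) + 4)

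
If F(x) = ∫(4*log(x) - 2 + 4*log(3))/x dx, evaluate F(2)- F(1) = -2*log(6) - 2*log(3)^2 + 2*log(3) + 2*log(6)^2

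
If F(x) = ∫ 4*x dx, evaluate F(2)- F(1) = 6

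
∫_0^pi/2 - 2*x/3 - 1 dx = -pi*(pi/6 + 1)/2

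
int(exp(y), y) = exp(y) + C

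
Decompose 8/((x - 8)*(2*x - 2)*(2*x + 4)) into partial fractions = 1/(15*(x + 2)) - 2/(21*(x - 1)) + 1/(35*(x - 8))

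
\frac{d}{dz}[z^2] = 2*z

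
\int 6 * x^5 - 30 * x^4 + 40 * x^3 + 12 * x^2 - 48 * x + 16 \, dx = x^6 - 6*x^5 + 10*x^4 + 4*x^3 - 24*x^2 + 16*x + C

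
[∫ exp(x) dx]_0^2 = -1 + exp(2)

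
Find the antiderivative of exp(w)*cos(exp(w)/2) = 2*sin(exp(w)/2) + C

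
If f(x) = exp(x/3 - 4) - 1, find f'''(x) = exp(x/3 - 4)/27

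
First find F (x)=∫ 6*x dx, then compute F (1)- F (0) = 3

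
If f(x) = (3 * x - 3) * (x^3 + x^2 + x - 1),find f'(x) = 12*x^3 - 6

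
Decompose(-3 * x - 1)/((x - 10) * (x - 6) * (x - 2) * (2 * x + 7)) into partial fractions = -4/(297*(2*x + 7)) - 7/(352*(x - 2)) + 1/(16*(x - 6)) - 31/(864*(x - 10))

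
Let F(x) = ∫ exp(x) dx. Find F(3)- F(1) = -E + exp(3)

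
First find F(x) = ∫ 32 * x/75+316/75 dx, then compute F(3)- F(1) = 152/15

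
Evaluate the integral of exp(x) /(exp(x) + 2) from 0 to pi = -log(9) + log(6 + 3*exp(pi))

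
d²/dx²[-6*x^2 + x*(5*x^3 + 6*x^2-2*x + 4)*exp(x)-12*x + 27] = 5*x^4*exp(x) + 46*x^3*exp(x) + 94*x^2*exp(x) + 32*x*exp(x) + 4*exp(x) - 12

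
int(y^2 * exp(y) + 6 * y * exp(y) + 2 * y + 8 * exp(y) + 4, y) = (y + 2)^2*(exp(y) + 1) + C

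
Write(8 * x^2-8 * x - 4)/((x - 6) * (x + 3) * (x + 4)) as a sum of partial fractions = 78/(5*(x + 4)) - 92/(9*(x + 3)) + 118/(45*(x - 6))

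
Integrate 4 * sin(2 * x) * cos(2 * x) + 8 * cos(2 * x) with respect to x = (sin(2*x) + 2)^2 + C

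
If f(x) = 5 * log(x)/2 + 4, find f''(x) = -5/(2*x^2)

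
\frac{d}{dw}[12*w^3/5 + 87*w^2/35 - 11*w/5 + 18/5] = 36*w^2/5 + 174*w/35 - 11/5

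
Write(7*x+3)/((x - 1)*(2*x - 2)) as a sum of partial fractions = 7/(2*(x - 1)) + 5/(x - 1)^2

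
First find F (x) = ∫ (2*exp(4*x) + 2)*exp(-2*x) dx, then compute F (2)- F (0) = -exp(-4) + exp(4)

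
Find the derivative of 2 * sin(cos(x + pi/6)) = -2*sin(x + pi/6)*cos(cos(x + pi/6))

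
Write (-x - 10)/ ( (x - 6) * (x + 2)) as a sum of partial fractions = 1/(x + 2) - 2/(x - 6)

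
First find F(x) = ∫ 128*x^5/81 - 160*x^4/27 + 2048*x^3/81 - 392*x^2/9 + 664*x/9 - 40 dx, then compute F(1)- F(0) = -2972/243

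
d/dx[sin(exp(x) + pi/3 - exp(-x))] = (exp(2*x) + 1)*exp(-x)*sin(-exp(x) + pi/6 + exp(-x))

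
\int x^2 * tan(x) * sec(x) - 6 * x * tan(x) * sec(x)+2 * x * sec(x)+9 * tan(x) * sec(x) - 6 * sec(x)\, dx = (x - 3)^2*sec(x) + C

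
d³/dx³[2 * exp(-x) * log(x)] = (-2*x^3*log(x) + 6*x^2 + 6*x + 4)*exp(-x)/x^3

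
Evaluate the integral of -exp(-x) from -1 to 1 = -E + exp(-1)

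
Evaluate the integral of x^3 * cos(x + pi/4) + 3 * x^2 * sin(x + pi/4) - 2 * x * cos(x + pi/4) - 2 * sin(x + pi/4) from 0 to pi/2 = sqrt(2)*(-pi + pi^3/8)/2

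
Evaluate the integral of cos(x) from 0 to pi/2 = 1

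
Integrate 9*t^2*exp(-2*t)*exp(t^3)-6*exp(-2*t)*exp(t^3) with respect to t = 3*exp(t*(t^2 - 2)) + C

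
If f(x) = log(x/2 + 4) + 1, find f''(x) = -1/(x^2 + 16*x + 64)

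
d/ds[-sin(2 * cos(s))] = 2*sin(s)*cos(2*cos(s))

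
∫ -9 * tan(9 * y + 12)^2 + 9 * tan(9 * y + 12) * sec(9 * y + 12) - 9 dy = -tan(9*y + 12) + sec(9*y + 12) + C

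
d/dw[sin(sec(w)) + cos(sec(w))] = sqrt(2)*sin(w)*cos(pi/4 + 1/cos(w))/cos(w)^2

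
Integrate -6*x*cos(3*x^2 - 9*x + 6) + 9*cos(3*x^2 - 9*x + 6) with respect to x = -sin(3*x^2 - 9*x + 6) + C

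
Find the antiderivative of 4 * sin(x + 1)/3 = -4*cos(x + 1)/3 + C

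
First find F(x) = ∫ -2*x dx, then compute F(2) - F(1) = -3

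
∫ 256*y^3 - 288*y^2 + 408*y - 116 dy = 64*y^4 - 96*y^3 + 204*y^2 - 116*y + C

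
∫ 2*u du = u^2 + C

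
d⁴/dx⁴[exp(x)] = exp(x)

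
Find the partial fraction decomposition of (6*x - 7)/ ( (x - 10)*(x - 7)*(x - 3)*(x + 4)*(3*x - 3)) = -31/(16170*(x + 4)) + 1/(1620*(x - 1)) + 11/(1176*(x - 3)) - 35/(2376*(x - 7)) + 53/(7938*(x - 10))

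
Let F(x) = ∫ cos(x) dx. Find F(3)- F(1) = -sin(1) + sin(3)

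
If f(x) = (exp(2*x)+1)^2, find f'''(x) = 64*exp(4*x) + 16*exp(2*x)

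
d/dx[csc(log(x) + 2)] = -cot(log(x) + 2)*csc(log(x) + 2)/x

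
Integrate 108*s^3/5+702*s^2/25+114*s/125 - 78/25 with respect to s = 27*s^4/5 + 234*s^3/25 + 57*s^2/125 - 78*s/25 + C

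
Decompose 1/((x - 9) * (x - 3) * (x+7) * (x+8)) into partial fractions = -1/(187*(x + 8)) + 1/(160*(x + 7)) - 1/(660*(x - 3)) + 1/(1632*(x - 9))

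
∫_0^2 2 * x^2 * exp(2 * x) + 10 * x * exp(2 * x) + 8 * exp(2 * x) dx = -2 + 14*exp(4)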